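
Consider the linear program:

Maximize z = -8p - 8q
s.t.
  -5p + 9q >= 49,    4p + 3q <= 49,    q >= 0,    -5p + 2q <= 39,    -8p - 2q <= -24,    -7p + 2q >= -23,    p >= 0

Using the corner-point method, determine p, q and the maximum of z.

p = 59/41, q = 256/41, maximum z = -2520/41

Extreme points and z = -8p - 8q:
  (59/41, 256/41) → z = -2520/41
  (305/53, 458/53) → z = -6104/53
  (167/29, 251/29) → z = -3344/29
  (0, 49/3) → z = -392/3
  (0, 12) → z = -96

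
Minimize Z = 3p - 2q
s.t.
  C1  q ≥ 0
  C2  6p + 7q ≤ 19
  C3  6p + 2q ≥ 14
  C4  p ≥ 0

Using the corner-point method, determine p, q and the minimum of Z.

Extreme points and Z = 3p - 2q:
  (19/6, 0) → Z = 19/2
  (7/3, 0) → Z = 7
  (2, 1) → Z = 4

p = 2, q = 1, minimum Z = 4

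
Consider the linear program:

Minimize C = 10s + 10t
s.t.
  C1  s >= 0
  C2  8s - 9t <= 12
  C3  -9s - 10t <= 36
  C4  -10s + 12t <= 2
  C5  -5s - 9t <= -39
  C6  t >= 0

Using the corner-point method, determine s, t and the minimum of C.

s = 3, t = 8/3, minimum C = 170/3

Feasible corners and C = 10s + 10t:
  (27, 68/3) → C = 1490/3
  (51/13, 28/13) → C = 790/13
  (3, 8/3) → C = 170/3

The optimum lies where -10s + 12t = 2 and -5s - 9t = -39.
Solving simultaneously gives s = 3, t = 8/3.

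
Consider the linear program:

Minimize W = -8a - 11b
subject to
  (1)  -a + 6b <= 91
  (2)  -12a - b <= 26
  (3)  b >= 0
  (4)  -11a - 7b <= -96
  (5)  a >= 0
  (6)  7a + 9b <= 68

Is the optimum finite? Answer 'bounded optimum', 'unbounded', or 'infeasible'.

bounded optimum

Feasible corners and W = -8a - 11b:
  (96/11, 0) → W = -768/11
  (68/7, 0) → W = -544/7
  (194/25, 38/25) → W = -394/5
The feasible region has finitely many vertices and no improving ray; the minimum is -394/5 at (194/25, 38/25).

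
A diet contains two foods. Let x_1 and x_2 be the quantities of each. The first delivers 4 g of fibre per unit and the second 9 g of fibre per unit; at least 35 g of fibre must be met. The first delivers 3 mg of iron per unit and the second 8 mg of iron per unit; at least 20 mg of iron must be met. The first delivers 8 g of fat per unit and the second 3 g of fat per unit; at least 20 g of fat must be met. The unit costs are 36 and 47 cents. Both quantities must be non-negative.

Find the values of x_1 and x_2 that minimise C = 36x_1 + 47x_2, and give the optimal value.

Feasible corners and C = 36x_1 + 47x_2:
  (0, 20/3) → C = 940/3
  (35/4, 0) → C = 315
  (5/4, 10/3) → C = 605/3
The feasible region is unbounded (it extends along (0, 1), (1, 0)), but C strictly increases along every unbounded feasible direction, so there is no improving ray and the minimum is attained at a vertex.

The binding constraints are 4x_1 + 9x_2 = 35 and 8x_1 + 3x_2 = 20.
Solving simultaneously gives x_1 = 5/4, x_2 = 10/3.

x_1 = 5/4, x_2 = 10/3, minimum C = 605/3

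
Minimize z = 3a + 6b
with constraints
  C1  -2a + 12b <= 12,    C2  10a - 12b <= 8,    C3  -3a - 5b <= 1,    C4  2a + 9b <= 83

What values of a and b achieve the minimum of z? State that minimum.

Corner points and z = 3a + 6b:
  (5/2, 17/12) → z = 16
  (-36/23, 17/23) → z = -6/23
  (14/43, -17/43) → z = -60/43

a = 14/43, b = -17/43, minimum z = -60/43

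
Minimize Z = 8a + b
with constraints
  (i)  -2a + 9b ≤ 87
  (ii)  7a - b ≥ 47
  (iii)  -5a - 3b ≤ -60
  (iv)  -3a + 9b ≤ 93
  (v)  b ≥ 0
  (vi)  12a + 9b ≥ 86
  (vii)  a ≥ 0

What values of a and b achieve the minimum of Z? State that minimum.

a = 201/26, b = 185/26, minimum Z = 1793/26

Feasible corners and Z = 8a + b:
  (510/61, 703/61) → Z = 4783/61
  (201/26, 185/26) → Z = 1793/26
  (12, 0) → Z = 96
The feasible region is unbounded (it extends along (9, 2), (1, 0)), but Z strictly increases along every unbounded feasible direction, so there is no improving ray and the minimum is attained at a vertex.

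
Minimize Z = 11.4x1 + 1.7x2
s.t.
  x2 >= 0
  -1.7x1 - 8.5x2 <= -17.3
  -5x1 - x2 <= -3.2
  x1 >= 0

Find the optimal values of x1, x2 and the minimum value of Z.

x1 = 0, x2 = 3.2, minimum Z = 5.44

The feasible region is unbounded (it extends along (0, 1), (1, 0)), but Z strictly increases along every unbounded feasible direction, so there is no improving ray and the minimum is attained at a vertex.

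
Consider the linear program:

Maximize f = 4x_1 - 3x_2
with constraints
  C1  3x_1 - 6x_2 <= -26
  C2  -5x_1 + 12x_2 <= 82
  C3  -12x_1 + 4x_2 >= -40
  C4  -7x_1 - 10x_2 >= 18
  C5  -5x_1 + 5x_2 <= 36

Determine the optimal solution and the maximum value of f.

x_1 = -46/9, x_2 = 16/9, maximum f = -232/9

Vertices and f = 4x_1 - 3x_2:
  (-46/9, 16/9) → f = -232/9
  (-86/15, 22/15) → f = -82/3
  (-90/17, 162/85) → f = -2286/85

The optimum lies where 3x_1 - 6x_2 = -26 and -7x_1 - 10x_2 = 18.
Solving simultaneously gives x_1 = -46/9, x_2 = 16/9.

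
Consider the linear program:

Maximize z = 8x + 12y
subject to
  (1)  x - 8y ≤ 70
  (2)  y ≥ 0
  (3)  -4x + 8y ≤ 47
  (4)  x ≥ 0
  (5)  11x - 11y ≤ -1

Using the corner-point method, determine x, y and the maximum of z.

x = 509/44, y = 513/44, maximum z = 2557/11

Corner points and z = 8x + 12y:
  (0, 47/8) → z = 141/2
  (509/44, 513/44) → z = 2557/11
  (0, 1/11) → z = 12/11

At the optimal vertex, -4x + 8y = 47 and 11x - 11y = -1.
Solving simultaneously gives x = 509/44, y = 513/44.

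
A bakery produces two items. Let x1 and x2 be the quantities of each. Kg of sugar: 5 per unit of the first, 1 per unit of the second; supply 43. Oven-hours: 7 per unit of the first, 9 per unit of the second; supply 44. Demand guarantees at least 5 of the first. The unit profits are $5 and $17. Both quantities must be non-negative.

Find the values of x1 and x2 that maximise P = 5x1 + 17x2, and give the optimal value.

x1 = 5, x2 = 1, maximum P = 42

Corner points and P = 5x1 + 17x2:
  (44/7, 0) → P = 220/7
  (5, 0) → P = 25
  (5, 1) → P = 42

The binding constraints are 7x1 + 9x2 = 44 and x1 = 5.
Solving simultaneously gives x1 = 5, x2 = 1.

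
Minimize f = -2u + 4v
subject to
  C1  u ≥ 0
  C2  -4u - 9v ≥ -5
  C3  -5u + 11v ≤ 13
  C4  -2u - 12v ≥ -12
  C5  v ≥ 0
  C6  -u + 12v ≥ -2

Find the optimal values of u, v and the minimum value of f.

Extreme points and f = -2u + 4v:
  (0, 5/9) → f = 20/9
  (0, 0) → f = 0
  (5/4, 0) → f = -5/2

u = 5/4, v = 0, minimum f = -5/2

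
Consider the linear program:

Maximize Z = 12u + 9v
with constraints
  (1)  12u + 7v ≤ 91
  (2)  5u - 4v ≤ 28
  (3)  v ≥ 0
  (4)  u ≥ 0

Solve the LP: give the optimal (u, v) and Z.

u = 0, v = 13, maximum Z = 117

Extreme points and Z = 12u + 9v:
  (560/83, 119/83) → Z = 7791/83
  (0, 13) → Z = 117
  (28/5, 0) → Z = 336/5
  (0, 0) → Z = 0

The binding constraints are 12u + 7v = 91 and u = 0.
Solving simultaneously gives u = 0, v = 13.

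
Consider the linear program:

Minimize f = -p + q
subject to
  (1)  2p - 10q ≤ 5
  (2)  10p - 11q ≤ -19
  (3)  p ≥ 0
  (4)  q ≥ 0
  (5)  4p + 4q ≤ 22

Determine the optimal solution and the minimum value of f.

Vertices and f = -p + q:
  (0, 19/11) → f = 19/11
  (83/42, 74/21) → f = 65/42
  (0, 11/2) → f = 11/2

p = 83/42, q = 74/21, minimum f = 65/42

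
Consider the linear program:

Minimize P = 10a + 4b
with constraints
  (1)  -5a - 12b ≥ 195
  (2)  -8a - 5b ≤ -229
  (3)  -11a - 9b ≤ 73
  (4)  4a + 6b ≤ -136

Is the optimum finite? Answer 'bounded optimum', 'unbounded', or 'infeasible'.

bounded optimum

Feasible corners and P = 10a + 4b:
  (2426/17, -3103/17) → P = 11848/17
  (1027/14, -501/7) → P = 3131/7
The feasible region has finitely many vertices and no improving ray; the minimum is 3131/7 at (1027/14, -501/7).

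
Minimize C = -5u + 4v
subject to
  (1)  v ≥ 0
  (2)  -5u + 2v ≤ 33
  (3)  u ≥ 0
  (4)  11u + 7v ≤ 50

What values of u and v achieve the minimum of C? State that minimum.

Feasible corners and C = -5u + 4v:
  (0, 0) → C = 0
  (50/11, 0) → C = -250/11
  (0, 50/7) → C = 200/7

The optimum lies where v = 0 and 11u + 7v = 50.
Solving simultaneously gives u = 50/11, v = 0.

u = 50/11, v = 0, minimum C = -250/11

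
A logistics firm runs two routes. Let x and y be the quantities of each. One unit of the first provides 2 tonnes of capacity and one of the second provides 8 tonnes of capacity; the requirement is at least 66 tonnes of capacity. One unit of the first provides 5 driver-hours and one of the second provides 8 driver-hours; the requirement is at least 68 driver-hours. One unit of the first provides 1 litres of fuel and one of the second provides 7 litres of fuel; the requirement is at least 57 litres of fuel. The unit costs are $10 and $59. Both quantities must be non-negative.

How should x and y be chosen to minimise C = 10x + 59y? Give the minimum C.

x = 1, y = 8, minimum C = 482

Extreme points and C = 10x + 59y:
  (0, 17/2) → C = 1003/2
  (57, 0) → C = 570
  (2/3, 97/12) → C = 5803/12
  (1, 8) → C = 482
The feasible region is unbounded (it extends along (0, 1), (1, 0)), but C strictly increases along every unbounded feasible direction, so there is no improving ray and the minimum is attained at a vertex.

At the optimal vertex, 2x + 8y = 66 and x + 7y = 57.
Solving simultaneously gives x = 1, y = 8.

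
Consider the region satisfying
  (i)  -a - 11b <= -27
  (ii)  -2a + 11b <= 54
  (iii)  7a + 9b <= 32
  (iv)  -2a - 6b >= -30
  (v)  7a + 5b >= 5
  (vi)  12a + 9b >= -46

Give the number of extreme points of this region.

4

Of the 15 pairwise boundary intersections, those satisfying every inequality are:
  (109/68, 157/68)
  (-10/9, 23/9)
  (-134/95, 442/95)
  (-215/87, 388/87)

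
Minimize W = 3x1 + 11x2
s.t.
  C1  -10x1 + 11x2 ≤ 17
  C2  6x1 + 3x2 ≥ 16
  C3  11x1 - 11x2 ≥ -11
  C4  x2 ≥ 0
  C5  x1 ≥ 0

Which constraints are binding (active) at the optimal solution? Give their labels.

C2 and C4

Corner points and W = 3x1 + 11x2:
  (6, 7) → W = 95
  (13/9, 22/9) → W = 281/9
  (8/3, 0) → W = 8
The feasible region is unbounded (it extends along (11, 10), (1, 0)), but W strictly increases along every unbounded feasible direction, so there is no improving ray and the minimum is attained at a vertex.

The minimum is at (8/3, 0). Substituting into each constraint, equality holds for C2 and C4; the remaining constraints have slack.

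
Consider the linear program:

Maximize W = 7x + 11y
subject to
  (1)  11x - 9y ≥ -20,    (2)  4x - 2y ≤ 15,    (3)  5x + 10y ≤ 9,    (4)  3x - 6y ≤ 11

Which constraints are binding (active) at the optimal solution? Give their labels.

Corner points and W = 7x + 11y:
  (-119/155, 199/155) → W = 1356/155
  (-73/13, -181/39) → W = -3524/39
  (41/15, -7/15) → W = 14

The maximum is at (41/15, -7/15). Substituting into each constraint, equality holds for (3) and (4); the remaining constraints have slack.

(3) and (4)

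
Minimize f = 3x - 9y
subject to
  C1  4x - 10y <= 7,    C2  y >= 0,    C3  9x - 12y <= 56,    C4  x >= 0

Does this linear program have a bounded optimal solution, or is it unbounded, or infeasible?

unbounded

From the feasible point (7/4, 0), moving in the direction (0, 1) keeps every constraint satisfied while f decreases without bound.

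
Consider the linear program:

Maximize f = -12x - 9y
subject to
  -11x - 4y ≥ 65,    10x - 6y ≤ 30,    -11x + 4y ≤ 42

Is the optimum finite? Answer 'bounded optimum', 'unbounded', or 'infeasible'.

bounded optimum

Feasible corners and f = -12x - 9y:
  (-135/53, -490/53) → f = 6030/53
  (-107/22, -23/8) → f = 7413/88
  (-186/13, -375/13) → f = 5607/13
The feasible region has finitely many vertices and no improving ray; the maximum is 5607/13 at (-186/13, -375/13).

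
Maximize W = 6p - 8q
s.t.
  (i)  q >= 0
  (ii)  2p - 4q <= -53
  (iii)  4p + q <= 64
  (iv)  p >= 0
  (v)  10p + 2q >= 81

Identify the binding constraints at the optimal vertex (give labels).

Extreme points and W = 6p - 8q:
  (203/18, 170/9) → W = -751/9
  (109/22, 173/11) → W = -1057/11
  (0, 64) → W = -512
  (0, 81/2) → W = -324

The maximum is at (203/18, 170/9). Substituting into each constraint, equality holds for (ii) and (iii); the remaining constraints have slack.

(ii) and (iii)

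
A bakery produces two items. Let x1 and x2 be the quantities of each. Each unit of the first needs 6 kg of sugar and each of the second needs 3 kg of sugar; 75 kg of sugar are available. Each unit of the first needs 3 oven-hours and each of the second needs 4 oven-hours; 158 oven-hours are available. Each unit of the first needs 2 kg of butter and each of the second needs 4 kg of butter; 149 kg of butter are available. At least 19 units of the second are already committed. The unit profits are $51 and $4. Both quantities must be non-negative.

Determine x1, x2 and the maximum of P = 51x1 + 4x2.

x1 = 3, x2 = 19, maximum P = 229

Extreme points and P = 51x1 + 4x2:
  (0, 25) → P = 100
  (0, 19) → P = 76
  (3, 19) → P = 229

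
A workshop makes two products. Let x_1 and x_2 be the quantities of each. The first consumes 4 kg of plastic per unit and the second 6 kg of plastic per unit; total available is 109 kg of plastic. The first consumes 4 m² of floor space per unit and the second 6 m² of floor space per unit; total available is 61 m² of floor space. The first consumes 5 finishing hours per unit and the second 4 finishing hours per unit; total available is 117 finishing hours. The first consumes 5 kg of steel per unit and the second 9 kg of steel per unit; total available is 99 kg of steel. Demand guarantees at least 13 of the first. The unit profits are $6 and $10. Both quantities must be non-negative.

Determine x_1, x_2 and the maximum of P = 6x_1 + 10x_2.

x_1 = 13, x_2 = 3/2, maximum P = 93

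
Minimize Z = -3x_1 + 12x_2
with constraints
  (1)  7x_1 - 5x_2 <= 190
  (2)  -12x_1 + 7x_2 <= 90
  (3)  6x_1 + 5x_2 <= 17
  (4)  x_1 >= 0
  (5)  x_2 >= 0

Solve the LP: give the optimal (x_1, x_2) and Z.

x_1 = 17/6, x_2 = 0, minimum Z = -17/2

The binding constraints are 6x_1 + 5x_2 = 17 and x_2 = 0.
Solving simultaneously gives x_1 = 17/6, x_2 = 0.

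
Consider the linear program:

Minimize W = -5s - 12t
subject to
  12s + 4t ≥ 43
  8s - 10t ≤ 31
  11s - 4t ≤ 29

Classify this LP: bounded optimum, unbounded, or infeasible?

From the feasible point (72/23, 125/92), moving in the direction (-4, 12) keeps every constraint satisfied while W decreases without bound.

unbounded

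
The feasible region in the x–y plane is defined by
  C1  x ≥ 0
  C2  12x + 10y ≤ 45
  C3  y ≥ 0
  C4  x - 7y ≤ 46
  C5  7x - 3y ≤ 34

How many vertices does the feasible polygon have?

3

Intersecting each pair of boundary lines and keeping only the points that satisfy every inequality leaves:
  (0, 9/2)
  (0, 0)
  (15/4, 0)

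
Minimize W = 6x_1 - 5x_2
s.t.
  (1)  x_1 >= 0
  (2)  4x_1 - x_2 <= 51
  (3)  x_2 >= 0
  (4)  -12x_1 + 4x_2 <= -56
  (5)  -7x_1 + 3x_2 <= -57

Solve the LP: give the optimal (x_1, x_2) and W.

Feasible corners and W = 6x_1 - 5x_2:
  (51/4, 0) → W = 153/2
  (96/5, 129/5) → W = -69/5
  (57/7, 0) → W = 342/7

x_1 = 96/5, x_2 = 129/5, minimum W = -69/5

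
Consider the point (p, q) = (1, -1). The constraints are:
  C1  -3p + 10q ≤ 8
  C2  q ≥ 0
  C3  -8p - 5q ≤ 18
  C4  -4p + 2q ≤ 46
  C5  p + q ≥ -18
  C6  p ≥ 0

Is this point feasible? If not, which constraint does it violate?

Constraint C2: q = -1, which is not ≥ 0. All other constraints are satisfied.

not feasible — violates C2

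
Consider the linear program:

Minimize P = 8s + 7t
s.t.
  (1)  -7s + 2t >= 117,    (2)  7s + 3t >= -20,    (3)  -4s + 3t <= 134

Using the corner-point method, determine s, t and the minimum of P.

Vertices and P = 8s + 7t:
  (-391/35, 97/5) → P = 325/7
  (-83/13, 470/13) → P = 202
  (-14, 26) → P = 70

s = -391/35, t = 97/5, minimum P = 325/7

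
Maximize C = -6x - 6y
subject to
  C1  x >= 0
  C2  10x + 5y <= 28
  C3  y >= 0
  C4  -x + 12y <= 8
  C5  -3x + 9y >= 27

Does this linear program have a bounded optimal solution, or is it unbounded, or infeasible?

The boundaries x = 0 and 10x + 5y = 28 meet at (0, 28/5), but that point violates -x + 12y ≤ 8. Every candidate vertex is excluded by some other constraint, so the feasible region is empty.

infeasible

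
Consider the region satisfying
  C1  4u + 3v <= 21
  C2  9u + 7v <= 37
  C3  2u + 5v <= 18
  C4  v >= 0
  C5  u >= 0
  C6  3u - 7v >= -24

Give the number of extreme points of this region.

Intersecting each pair of boundary lines and keeping only the points that satisfy every inequality leaves:
  (59/31, 88/31)
  (37/9, 0)
  (6/29, 102/29)
  (0, 0)
  (0, 24/7)

5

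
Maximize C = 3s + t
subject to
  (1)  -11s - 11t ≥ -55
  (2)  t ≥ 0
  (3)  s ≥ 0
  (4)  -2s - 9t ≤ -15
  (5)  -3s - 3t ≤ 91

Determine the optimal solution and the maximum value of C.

Vertices and C = 3s + t:
  (0, 5) → C = 5
  (30/7, 5/7) → C = 95/7
  (0, 5/3) → C = 5/3

s = 30/7, t = 5/7, maximum C = 95/7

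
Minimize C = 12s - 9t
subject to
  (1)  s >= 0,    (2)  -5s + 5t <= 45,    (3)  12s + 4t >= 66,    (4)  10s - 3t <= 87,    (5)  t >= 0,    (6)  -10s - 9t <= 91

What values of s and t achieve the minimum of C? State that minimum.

Vertices and C = 12s - 9t:
  (15/8, 87/8) → C = -603/8
  (114/7, 177/7) → C = -225/7
  (11/2, 0) → C = 66
  (87/10, 0) → C = 522/5

s = 15/8, t = 87/8, minimum C = -603/8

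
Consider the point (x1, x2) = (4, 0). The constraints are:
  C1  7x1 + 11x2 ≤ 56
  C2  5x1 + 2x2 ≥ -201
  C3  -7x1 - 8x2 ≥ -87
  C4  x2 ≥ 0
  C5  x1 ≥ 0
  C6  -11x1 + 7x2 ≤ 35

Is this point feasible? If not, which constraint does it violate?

C1: 28 ≤ 56 ✓
C2: 20 ≥ -201 ✓
C3: -28 ≥ -87 ✓
C4: 0 ≥ 0 ✓
C5: 4 ≥ 0 ✓
C6: -44 ≤ 35 ✓

feasible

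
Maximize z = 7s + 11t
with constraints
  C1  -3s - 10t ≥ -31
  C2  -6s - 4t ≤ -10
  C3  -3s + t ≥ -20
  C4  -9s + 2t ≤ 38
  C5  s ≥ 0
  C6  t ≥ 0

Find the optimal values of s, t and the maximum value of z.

Extreme points and z = 7s + 11t:
  (7, 1) → z = 60
  (0, 31/10) → z = 341/10
  (0, 5/2) → z = 55/2
  (5/3, 0) → z = 35/3
  (20/3, 0) → z = 140/3

The binding constraints are -3s - 10t = -31 and -3s + t = -20.
Solving simultaneously gives s = 7, t = 1.

s = 7, t = 1, maximum z = 60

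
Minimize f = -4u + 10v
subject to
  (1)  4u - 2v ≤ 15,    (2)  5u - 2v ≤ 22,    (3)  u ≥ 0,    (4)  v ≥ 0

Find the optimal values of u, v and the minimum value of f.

Corner points and f = -4u + 10v:
  (7, 13/2) → f = 37
  (15/4, 0) → f = -15
  (0, 0) → f = 0
The feasible region is unbounded (it extends along (0, 1), (2, 5)), but f strictly increases along every unbounded feasible direction, so there is no improving ray and the minimum is attained at a vertex.

u = 15/4, v = 0, minimum f = -15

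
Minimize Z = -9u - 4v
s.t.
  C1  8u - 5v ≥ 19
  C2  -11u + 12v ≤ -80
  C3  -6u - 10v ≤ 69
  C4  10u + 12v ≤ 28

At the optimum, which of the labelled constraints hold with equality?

Feasible corners and Z = -9u - 4v:
  (-2/13, -177/26) → Z = 372/13
  (36/7, -41/21) → Z = -808/21
  (277/7, -429/14) → Z = -1635/7

The minimum is at (277/7, -429/14). Substituting into each constraint, equality holds for C3 and C4; the remaining constraints have slack.

C3 and C4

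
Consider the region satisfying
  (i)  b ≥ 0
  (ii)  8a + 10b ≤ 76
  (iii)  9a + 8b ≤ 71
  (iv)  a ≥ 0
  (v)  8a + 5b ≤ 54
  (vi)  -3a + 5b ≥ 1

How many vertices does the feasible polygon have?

5

Pairwise boundary intersections that survive every other constraint:
  (51/13, 58/13)
  (0, 38/5)
  (77/19, 82/19)
  (0, 1/5)
  (53/11, 34/11)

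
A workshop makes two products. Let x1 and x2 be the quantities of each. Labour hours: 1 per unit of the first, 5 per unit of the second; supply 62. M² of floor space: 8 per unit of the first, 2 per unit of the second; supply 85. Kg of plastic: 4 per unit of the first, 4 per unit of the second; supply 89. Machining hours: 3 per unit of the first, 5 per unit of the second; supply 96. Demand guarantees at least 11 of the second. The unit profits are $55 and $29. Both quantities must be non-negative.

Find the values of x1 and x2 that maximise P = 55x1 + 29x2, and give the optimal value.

Extreme points and P = 55x1 + 29x2:
  (0, 62/5) → P = 1798/5
  (0, 11) → P = 319
  (7, 11) → P = 704

The optimum lies where x1 + 5x2 = 62 and x2 = 11.
Solving simultaneously gives x1 = 7, x2 = 11.

x1 = 7, x2 = 11, maximum P = 704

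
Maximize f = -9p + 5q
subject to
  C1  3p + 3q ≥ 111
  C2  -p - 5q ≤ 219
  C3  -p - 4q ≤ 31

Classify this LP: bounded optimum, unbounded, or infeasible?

unbounded

From the feasible point (179/3, -68/3), moving in the direction (-3, 3) keeps every constraint satisfied while f increases without bound.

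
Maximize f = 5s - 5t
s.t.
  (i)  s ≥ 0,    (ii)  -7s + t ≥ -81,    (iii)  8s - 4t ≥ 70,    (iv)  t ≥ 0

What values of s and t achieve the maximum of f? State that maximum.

At the optimal vertex, -7s + t = -81 and t = 0.
Solving simultaneously gives s = 81/7, t = 0.

s = 81/7, t = 0, maximum f = 405/7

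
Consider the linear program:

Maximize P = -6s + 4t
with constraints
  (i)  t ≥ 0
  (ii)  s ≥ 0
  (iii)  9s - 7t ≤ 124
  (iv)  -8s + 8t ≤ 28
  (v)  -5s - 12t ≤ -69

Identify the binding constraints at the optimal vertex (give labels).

Feasible corners and P = -6s + 4t:
  (297/4, 311/4) → P = -269/2
  (1971/143, 1/143) → P = -11822/143
  (27/17, 173/34) → P = 184/17

The maximum is at (27/17, 173/34). Substituting into each constraint, equality holds for (iv) and (v); the remaining constraints have slack.

(iv) and (v)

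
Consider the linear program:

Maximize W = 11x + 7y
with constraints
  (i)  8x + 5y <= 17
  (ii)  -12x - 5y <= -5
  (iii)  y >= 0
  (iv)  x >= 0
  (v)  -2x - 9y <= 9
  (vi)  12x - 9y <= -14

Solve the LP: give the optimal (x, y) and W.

Vertices and W = 11x + 7y:
  (0, 17/5) → W = 119/5
  (83/132, 79/33) → W = 3125/132
  (0, 14/9) → W = 98/9

The optimum lies where 8x + 5y = 17 and x = 0.
Solving simultaneously gives x = 0, y = 17/5.

x = 0, y = 17/5, maximum W = 119/5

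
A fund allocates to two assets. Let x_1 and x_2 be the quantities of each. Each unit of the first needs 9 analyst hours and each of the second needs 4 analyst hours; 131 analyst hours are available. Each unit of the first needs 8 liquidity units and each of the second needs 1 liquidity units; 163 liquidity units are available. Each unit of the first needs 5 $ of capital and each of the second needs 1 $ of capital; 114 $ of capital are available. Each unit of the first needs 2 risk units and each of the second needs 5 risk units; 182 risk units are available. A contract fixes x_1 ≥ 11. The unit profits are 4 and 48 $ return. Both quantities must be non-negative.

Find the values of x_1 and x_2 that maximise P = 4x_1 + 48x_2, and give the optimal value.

x_1 = 11, x_2 = 8, maximum P = 428

Feasible corners and P = 4x_1 + 48x_2:
  (131/9, 0) → P = 524/9
  (11, 0) → P = 44
  (11, 8) → P = 428

At the optimal vertex, 9x_1 + 4x_2 = 131 and x_1 = 11.
Solving simultaneously gives x_1 = 11, x_2 = 8.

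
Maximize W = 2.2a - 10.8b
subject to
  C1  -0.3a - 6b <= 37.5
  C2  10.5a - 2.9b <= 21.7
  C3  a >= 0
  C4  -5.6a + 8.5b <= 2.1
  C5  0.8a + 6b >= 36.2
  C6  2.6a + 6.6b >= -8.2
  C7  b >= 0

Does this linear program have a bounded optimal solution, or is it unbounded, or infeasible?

infeasible

The boundaries 10.5a - 2.9b = 21.7 and -5.6a + 8.5b = 2.1 meet at (2722/1043, 293/149), but that point violates 0.8a + 6b ≥ 36.2. Every candidate vertex is excluded by some other constraint, so the feasible region is empty.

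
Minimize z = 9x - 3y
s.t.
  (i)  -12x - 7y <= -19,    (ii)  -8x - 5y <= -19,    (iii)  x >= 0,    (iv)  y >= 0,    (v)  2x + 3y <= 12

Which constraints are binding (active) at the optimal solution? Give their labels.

(iii) and (v)

Extreme points and z = 9x - 3y:
  (0, 19/5) → z = -57/5
  (19/8, 0) → z = 171/8
  (0, 4) → z = -12
  (6, 0) → z = 54

The minimum is at (0, 4). Substituting into each constraint, equality holds for (iii) and (v); the remaining constraints have slack.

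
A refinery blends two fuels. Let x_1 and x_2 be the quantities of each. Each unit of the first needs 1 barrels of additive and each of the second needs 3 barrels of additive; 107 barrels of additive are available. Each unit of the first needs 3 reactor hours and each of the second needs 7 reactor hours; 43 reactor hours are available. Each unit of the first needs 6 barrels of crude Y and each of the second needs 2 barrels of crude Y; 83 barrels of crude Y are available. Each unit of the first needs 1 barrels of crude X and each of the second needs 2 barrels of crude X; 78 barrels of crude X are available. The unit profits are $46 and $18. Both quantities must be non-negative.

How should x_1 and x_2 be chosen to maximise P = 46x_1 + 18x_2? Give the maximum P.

Vertices and P = 46x_1 + 18x_2:
  (0, 0) → P = 0
  (0, 43/7) → P = 774/7
  (83/6, 0) → P = 1909/3
  (55/4, 1/4) → P = 637

x_1 = 55/4, x_2 = 1/4, maximum P = 637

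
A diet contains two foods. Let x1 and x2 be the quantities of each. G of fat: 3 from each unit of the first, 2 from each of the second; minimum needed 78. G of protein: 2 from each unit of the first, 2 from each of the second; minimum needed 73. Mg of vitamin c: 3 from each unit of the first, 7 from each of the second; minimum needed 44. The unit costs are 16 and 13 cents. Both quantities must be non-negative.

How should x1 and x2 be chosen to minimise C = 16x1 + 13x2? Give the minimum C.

The feasible region is unbounded (it extends along (0, 1), (1, 0)), but C strictly increases along every unbounded feasible direction, so there is no improving ray and the minimum is attained at a vertex.

x1 = 5, x2 = 63/2, minimum C = 979/2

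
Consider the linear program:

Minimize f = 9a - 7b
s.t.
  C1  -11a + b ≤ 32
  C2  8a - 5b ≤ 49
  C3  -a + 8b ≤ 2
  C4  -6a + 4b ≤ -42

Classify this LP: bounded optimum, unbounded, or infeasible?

infeasible

The boundaries -11a + b = 32 and 8a - 5b = 49 meet at (-209/47, -795/47), but that point violates -6a + 4b ≤ -42. Every candidate vertex is excluded by some other constraint, so the feasible region is empty.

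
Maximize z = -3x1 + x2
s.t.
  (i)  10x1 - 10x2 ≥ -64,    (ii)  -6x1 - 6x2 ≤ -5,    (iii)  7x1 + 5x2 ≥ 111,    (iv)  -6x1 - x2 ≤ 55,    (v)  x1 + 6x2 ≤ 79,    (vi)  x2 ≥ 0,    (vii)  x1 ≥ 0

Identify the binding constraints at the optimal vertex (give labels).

Extreme points and z = -3x1 + x2:
  (271/37, 442/37) → z = -371/37
  (111/7, 0) → z = -333/7
  (79, 0) → z = -237

The maximum is at (271/37, 442/37). Substituting into each constraint, equality holds for (iii) and (v); the remaining constraints have slack.

(iii) and (v)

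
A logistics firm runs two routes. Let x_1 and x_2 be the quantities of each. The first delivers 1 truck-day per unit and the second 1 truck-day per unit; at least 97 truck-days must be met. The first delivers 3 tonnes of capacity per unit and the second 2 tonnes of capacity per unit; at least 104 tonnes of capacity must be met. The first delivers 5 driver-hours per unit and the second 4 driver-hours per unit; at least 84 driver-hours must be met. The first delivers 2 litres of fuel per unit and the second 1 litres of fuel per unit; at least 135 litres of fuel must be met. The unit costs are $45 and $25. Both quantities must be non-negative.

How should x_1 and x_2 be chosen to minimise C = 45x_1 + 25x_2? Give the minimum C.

x_1 = 38, x_2 = 59, minimum C = 3185

Vertices and C = 45x_1 + 25x_2:
  (0, 135) → C = 3375
  (97, 0) → C = 4365
  (38, 59) → C = 3185
The feasible region is unbounded (it extends along (0, 1), (1, 0)), but C strictly increases along every unbounded feasible direction, so there is no improving ray and the minimum is attained at a vertex.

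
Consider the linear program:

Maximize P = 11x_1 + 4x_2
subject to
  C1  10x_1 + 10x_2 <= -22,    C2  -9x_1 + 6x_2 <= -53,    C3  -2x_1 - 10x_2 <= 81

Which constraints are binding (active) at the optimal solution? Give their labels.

Corner points and P = 11x_1 + 4x_2:
  (199/75, -364/75) → P = 733/75
  (59/8, -383/40) → P = 1713/40
  (22/51, -835/102) → P = -28

The maximum is at (59/8, -383/40). Substituting into each constraint, equality holds for C1 and C3; the remaining constraints have slack.

C1 and C3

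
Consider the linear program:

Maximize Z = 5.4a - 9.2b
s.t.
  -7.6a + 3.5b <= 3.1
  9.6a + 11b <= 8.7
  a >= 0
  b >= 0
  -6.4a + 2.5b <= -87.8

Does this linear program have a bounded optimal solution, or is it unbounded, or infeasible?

The boundaries -7.6a + 3.5b = 3.1 and -6.4a + 2.5b = -87.8 meet at (6301/68, 17178/85), but that point violates 9.6a + 11b ≤ 8.7. Every candidate vertex is excluded by some other constraint, so the feasible region is empty.

infeasible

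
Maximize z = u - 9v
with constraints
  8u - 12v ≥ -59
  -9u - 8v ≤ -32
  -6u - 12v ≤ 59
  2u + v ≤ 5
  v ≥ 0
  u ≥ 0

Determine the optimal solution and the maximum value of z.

u = 8/7, v = 19/7, maximum z = -163/7

Vertices and z = u - 9v:
  (1/32, 79/16) → z = -1421/32
  (0, 59/12) → z = -177/4
  (8/7, 19/7) → z = -163/7
  (0, 4) → z = -36

At the optimal vertex, -9u - 8v = -32 and 2u + v = 5.
Solving simultaneously gives u = 8/7, v = 19/7.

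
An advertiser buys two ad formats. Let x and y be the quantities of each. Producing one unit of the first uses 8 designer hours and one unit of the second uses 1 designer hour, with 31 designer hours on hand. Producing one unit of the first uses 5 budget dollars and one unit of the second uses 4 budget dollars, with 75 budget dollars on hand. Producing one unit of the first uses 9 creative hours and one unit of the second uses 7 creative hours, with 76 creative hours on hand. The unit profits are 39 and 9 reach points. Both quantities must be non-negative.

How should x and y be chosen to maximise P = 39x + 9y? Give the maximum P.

Corner points and P = 39x + 9y:
  (0, 0) → P = 0
  (0, 76/7) → P = 684/7
  (31/8, 0) → P = 1209/8
  (3, 7) → P = 180

x = 3, y = 7, maximum P = 180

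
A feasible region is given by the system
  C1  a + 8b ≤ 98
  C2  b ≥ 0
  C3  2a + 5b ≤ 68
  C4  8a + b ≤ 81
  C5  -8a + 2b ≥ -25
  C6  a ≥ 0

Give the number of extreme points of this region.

Intersecting each pair of boundary lines and keeping only the points that satisfy every inequality leaves:
  (54/11, 128/11)
  (0, 49/4)
  (25/8, 0)
  (0, 0)
  (261/44, 247/22)

5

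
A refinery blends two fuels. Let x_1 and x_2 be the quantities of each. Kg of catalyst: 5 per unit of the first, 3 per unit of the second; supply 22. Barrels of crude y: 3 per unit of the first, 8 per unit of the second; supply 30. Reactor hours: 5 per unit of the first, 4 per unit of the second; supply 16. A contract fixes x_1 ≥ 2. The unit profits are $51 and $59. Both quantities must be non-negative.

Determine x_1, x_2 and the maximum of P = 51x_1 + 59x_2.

Feasible corners and P = 51x_1 + 59x_2:
  (16/5, 0) → P = 816/5
  (2, 0) → P = 102
  (2, 3/2) → P = 381/2

At the optimal vertex, 5x_1 + 4x_2 = 16 and x_1 = 2.
Solving simultaneously gives x_1 = 2, x_2 = 3/2.

x_1 = 2, x_2 = 3/2, maximum P = 381/2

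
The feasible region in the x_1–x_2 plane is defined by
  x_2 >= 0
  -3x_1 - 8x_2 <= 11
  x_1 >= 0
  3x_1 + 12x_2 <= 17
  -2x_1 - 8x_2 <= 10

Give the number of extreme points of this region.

Pairwise boundary intersections that survive every other constraint:
  (0, 0)
  (17/3, 0)
  (0, 17/12)

3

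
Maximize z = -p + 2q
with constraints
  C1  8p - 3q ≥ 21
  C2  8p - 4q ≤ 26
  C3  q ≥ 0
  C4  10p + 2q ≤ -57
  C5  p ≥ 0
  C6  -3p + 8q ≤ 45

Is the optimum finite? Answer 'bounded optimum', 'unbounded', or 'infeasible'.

infeasible

The boundaries 8p - 3q = 21 and q = 0 meet at (21/8, 0), but that point violates 10p + 2q ≤ -57. Every candidate vertex is excluded by some other constraint, so the feasible region is empty.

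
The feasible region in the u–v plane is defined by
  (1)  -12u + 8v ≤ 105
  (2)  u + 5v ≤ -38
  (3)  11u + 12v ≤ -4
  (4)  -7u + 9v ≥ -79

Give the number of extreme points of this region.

Of the 6 pairwise boundary intersections, those satisfying every inequality are:
  (-829/68, -351/68)
  (-1577/52, -1683/52)
  (53/44, -345/44)

3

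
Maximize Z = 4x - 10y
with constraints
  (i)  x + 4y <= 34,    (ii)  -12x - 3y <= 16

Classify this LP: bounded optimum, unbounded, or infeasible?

unbounded

From the feasible point (-166/45, 424/45), moving in the direction (4, -1) keeps every constraint satisfied while Z increases without bound.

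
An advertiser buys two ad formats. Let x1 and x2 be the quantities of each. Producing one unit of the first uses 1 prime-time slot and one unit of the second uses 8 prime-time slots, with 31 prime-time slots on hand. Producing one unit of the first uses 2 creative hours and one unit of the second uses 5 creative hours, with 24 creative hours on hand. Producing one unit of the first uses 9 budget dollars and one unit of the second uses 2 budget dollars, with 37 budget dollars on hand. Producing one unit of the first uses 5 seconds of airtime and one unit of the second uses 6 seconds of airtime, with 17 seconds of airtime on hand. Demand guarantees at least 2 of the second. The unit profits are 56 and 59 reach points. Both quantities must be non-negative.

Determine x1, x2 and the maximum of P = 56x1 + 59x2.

x1 = 1, x2 = 2, maximum P = 174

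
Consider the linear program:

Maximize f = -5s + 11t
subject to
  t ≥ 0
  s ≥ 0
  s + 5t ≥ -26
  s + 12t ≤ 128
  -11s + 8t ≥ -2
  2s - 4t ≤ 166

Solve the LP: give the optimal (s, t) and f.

s = 0, t = 32/3, maximum f = 352/3

Feasible corners and f = -5s + 11t:
  (0, 0) → f = 0
  (2/11, 0) → f = -10/11
  (0, 32/3) → f = 352/3
  (262/35, 703/70) → f = 5113/70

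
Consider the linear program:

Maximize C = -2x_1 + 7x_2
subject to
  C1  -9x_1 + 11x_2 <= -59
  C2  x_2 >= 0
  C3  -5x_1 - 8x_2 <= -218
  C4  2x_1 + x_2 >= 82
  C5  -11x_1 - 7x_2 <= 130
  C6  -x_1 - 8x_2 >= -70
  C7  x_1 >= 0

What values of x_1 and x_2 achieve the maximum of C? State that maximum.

Corner points and C = -2x_1 + 7x_2:
  (218/5, 0) → C = -436/5
  (70, 0) → C = -140
  (438/11, 26/11) → C = -694/11
  (586/15, 58/15) → C = -766/15

At the optimal vertex, 2x_1 + x_2 = 82 and -x_1 - 8x_2 = -70.
Solving simultaneously gives x_1 = 586/15, x_2 = 58/15.

x_1 = 586/15, x_2 = 58/15, maximum C = -766/15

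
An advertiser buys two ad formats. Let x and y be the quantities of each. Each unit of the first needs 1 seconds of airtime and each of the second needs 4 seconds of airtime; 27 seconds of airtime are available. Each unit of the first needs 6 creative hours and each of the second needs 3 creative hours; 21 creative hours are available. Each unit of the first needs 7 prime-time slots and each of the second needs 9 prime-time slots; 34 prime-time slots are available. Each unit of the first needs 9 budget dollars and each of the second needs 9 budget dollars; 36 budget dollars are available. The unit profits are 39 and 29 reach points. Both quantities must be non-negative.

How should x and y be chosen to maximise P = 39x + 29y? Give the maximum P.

Corner points and P = 39x + 29y:
  (0, 0) → P = 0
  (0, 34/9) → P = 986/9
  (7/2, 0) → P = 273/2
  (3, 1) → P = 146
  (1, 3) → P = 126

x = 3, y = 1, maximum P = 146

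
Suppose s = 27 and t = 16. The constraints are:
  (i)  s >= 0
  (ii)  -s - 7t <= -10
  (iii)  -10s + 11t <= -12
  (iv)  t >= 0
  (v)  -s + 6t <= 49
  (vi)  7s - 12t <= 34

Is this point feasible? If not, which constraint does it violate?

Constraint (v): -s + 6t = 69, which is not ≤ 49. All other constraints are satisfied.

not feasible — violates (v)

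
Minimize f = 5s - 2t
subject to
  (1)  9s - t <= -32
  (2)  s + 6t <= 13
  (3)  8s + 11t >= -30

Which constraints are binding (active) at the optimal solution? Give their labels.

(2) and (3)

Vertices and f = 5s - 2t:
  (-179/55, 149/55) → f = -1193/55
  (-382/107, -14/107) → f = -1882/107
  (-323/37, 134/37) → f = -1883/37

The minimum is at (-323/37, 134/37). Substituting into each constraint, equality holds for (2) and (3); the remaining constraints have slack.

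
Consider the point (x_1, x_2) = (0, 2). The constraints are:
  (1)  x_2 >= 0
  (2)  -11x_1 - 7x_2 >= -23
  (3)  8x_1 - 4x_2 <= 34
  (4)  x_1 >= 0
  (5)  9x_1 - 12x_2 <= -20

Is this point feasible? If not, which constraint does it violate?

feasible

(1): 2 ≥ 0 ✓
(2): -14 ≥ -23 ✓
(3): -8 ≤ 34 ✓
(4): 0 ≥ 0 ✓
(5): -24 ≤ -20 ✓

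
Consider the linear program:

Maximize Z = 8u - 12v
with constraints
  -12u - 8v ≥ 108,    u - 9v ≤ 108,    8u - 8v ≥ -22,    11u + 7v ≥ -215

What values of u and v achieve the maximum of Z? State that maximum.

u = -27/29, v = -351/29, maximum Z = 3996/29

Corner points and Z = 8u - 12v:
  (-27/29, -351/29) → Z = 3996/29
  (-13/2, -15/4) → Z = -7
  (-1179/106, -1403/106) → Z = 3702/53
  (-937/72, -739/72) → Z = 343/18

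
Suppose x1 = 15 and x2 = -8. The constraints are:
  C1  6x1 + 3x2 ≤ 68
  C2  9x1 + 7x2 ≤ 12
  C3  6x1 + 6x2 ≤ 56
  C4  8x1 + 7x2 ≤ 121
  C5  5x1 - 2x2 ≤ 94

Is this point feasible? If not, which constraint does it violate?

Constraint C2: 9x1 + 7x2 = 79, which is not ≤ 12. All other constraints are satisfied.

not feasible — violates C2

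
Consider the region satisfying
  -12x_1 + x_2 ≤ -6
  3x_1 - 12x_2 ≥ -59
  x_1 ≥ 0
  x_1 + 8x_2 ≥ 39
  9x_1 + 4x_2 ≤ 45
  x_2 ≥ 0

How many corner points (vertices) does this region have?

4

Of the 15 pairwise boundary intersections, those satisfying every inequality are:
  (131/141, 242/47)
  (87/97, 462/97)
  (38/15, 111/20)
  (3, 9/2)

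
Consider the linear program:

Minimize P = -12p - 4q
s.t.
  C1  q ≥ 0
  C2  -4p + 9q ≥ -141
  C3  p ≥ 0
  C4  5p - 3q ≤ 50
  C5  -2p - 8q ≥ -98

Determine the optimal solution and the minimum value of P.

p = 347/23, q = 195/23, minimum P = -4944/23

Extreme points and P = -12p - 4q:
  (0, 0) → P = 0
  (10, 0) → P = -120
  (0, 49/4) → P = -49
  (347/23, 195/23) → P = -4944/23

The optimum lies where 5p - 3q = 50 and -2p - 8q = -98.
Solving simultaneously gives p = 347/23, q = 195/23.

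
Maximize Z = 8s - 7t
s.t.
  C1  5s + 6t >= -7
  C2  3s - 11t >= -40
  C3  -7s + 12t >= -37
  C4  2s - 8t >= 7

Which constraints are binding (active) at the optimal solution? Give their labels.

C3 and C4

Corner points and Z = 8s - 7t:
  (23/17, -39/17) → Z = 457/17
  (-7/26, -49/52) → Z = 231/52
  (53/8, 25/32) → Z = 1521/32

The maximum is at (53/8, 25/32). Substituting into each constraint, equality holds for C3 and C4; the remaining constraints have slack.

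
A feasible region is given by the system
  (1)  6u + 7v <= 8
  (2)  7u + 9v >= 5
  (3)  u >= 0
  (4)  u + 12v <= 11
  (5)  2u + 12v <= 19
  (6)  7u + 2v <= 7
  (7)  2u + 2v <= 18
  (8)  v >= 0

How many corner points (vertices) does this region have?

6

Intersecting each pair of boundary lines and keeping only the points that satisfy every inequality leaves:
  (19/65, 58/65)
  (33/37, 14/37)
  (0, 5/9)
  (5/7, 0)
  (0, 11/12)
  (1, 0)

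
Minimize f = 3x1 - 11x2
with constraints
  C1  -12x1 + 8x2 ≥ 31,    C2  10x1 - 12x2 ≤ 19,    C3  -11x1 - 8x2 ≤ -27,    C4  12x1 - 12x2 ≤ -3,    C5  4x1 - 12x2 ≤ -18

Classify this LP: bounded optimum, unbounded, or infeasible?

From the feasible point (-4/23, 665/184), moving in the direction (8, 12) keeps every constraint satisfied while f decreases without bound.

unbounded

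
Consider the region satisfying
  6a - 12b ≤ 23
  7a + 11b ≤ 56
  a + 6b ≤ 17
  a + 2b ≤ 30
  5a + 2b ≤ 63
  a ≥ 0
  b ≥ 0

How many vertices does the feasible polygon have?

The feasible vertices (each the meet of two boundaries and inside every other half-plane) are:
  (37/6, 7/6)
  (23/6, 0)
  (149/31, 63/31)
  (0, 17/6)
  (0, 0)

5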